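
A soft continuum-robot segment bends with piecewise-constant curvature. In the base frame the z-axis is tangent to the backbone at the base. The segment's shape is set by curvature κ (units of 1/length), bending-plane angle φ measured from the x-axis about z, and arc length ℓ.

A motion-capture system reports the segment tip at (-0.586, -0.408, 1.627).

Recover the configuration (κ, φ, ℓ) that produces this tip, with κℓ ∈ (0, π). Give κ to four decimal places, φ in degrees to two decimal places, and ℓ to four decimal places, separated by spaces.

0.4524 214.85 1.8285

ρ = √(x²+y²) = √(-0.586² + -0.408²) = 0.71404
φ = atan2(y, x) mod 360° = atan2(-0.408, -0.586) = 214.8474°
|p|² = ρ² + z² = 0.71404² + 1.627² = 3.15699
κ = 2ρ / |p|² = 2×0.71404 / 3.15699 = 0.45236
θ = 2·atan2(ρ, z) = 2·atan2(0.71404, 1.627) = 0.82712 rad
ℓ = θ/κ = 0.82712/0.45236 = 1.82847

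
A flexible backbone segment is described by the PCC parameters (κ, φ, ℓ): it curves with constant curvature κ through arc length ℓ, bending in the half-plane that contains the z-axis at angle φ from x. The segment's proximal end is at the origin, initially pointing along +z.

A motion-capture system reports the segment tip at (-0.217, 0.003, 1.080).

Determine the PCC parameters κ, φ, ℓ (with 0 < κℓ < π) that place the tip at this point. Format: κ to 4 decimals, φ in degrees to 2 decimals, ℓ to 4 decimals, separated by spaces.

ρ = √(x²+y²) = √(-0.217² + 0.003²) = 0.21702
φ = atan2(y, x) mod 360° = atan2(0.003, -0.217) = 179.2079°
|p|² = ρ² + z² = 0.21702² + 1.080² = 1.21350
κ = 2ρ / |p|² = 2×0.21702 / 1.21350 = 0.35768
θ = 2·atan2(ρ, z) = 2·atan2(0.21702, 1.080) = 0.39661 rad
ℓ = θ/κ = 0.39661/0.35768 = 1.10884

0.3577 179.21 1.1088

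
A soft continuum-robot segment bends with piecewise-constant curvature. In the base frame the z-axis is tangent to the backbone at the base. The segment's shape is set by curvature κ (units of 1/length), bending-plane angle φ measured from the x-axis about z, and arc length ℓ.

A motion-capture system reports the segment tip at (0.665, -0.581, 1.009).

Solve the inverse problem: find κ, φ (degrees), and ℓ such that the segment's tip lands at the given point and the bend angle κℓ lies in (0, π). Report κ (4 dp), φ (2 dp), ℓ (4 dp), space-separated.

0.9823 318.86 1.4637

ρ = √(x²+y²) = √(0.665² + -0.581²) = 0.88305
φ = atan2(y, x) mod 360° = atan2(-0.581, 0.665) = 318.8568°
|p|² = ρ² + z² = 0.88305² + 1.009² = 1.79787
κ = 2ρ / |p|² = 2×0.88305 / 1.79787 = 0.98234
θ = 2·atan2(ρ, z) = 2·atan2(0.88305, 1.009) = 1.43786 rad
ℓ = θ/κ = 1.43786/0.98234 = 1.46372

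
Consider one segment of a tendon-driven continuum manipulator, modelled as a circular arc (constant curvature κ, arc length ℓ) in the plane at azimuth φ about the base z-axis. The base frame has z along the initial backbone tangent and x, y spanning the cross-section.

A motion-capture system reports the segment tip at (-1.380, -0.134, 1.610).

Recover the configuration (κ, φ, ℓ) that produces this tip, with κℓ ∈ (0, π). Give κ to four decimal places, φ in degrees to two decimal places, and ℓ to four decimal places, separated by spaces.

0.6142 185.55 2.3149

ρ = √(x²+y²) = √(-1.380² + -0.134²) = 1.38649
φ = atan2(y, x) mod 360° = atan2(-0.134, -1.380) = 185.5461°
|p|² = ρ² + z² = 1.38649² + 1.610² = 4.51446
κ = 2ρ / |p|² = 2×1.38649 / 4.51446 = 0.61424
θ = 2·atan2(ρ, z) = 2·atan2(1.38649, 1.610) = 1.42189 rad
ℓ = θ/κ = 1.42189/0.61424 = 2.31486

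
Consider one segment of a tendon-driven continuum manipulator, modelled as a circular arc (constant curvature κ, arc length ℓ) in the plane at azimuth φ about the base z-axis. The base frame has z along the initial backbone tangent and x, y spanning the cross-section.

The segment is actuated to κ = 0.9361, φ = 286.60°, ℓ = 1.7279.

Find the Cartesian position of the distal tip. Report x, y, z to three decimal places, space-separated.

0.319 -1.072 1.067

θ = κ·ℓ = 0.9361 × 1.7279 = 1.61749 rad
ρ = (1 − cos θ)/κ = (1 − -0.04667)/0.9361 = 1.11812
z = sin θ / κ = 0.99891/0.9361 = 1.06710
x = ρ cos φ = 1.11812 × cos(286.60°) = 0.31943
y = ρ sin φ = 1.11812 × sin(286.60°) = -1.07152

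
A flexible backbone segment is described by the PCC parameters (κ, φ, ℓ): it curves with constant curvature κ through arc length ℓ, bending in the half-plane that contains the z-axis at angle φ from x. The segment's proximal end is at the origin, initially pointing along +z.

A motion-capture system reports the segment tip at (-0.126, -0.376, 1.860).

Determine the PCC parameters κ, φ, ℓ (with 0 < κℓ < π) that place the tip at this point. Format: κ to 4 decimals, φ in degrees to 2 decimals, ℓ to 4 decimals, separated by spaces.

0.2193 251.47 1.9159

ρ = √(x²+y²) = √(-0.126² + -0.376²) = 0.39655
φ = atan2(y, x) mod 360° = atan2(-0.376, -0.126) = 251.4737°
|p|² = ρ² + z² = 0.39655² + 1.860² = 3.61685
κ = 2ρ / |p|² = 2×0.39655 / 3.61685 = 0.21928
θ = 2·atan2(ρ, z) = 2·atan2(0.39655, 1.860) = 0.42011 rad
ℓ = θ/κ = 0.42011/0.21928 = 1.91586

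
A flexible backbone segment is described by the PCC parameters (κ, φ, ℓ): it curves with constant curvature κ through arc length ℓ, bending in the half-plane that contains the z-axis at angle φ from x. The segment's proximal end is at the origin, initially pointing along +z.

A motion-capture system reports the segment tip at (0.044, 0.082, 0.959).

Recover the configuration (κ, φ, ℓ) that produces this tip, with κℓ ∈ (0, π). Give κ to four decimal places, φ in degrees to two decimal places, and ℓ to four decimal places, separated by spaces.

ρ = √(x²+y²) = √(0.044² + 0.082²) = 0.09306
φ = atan2(y, x) mod 360° = atan2(0.082, 0.044) = 61.7826°
|p|² = ρ² + z² = 0.09306² + 0.959² = 0.92834
κ = 2ρ / |p|² = 2×0.09306 / 0.92834 = 0.20048
θ = 2·atan2(ρ, z) = 2·atan2(0.09306, 0.959) = 0.19347 rad
ℓ = θ/κ = 0.19347/0.20048 = 0.96501

0.2005 61.78 0.9650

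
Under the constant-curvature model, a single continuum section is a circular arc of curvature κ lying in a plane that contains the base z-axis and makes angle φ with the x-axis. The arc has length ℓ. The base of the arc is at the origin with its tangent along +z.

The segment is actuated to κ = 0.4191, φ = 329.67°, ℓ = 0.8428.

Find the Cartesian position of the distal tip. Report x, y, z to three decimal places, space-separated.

0.127 -0.074 0.825

θ = κ·ℓ = 0.4191 × 0.8428 = 0.35322 rad
ρ = (1 − cos θ)/κ = (1 − 0.93826)/0.4191 = 0.14730
z = sin θ / κ = 0.34592/0.4191 = 0.82538
x = ρ cos φ = 0.14730 × cos(329.67°) = 0.12714
y = ρ sin φ = 0.14730 × sin(329.67°) = -0.07439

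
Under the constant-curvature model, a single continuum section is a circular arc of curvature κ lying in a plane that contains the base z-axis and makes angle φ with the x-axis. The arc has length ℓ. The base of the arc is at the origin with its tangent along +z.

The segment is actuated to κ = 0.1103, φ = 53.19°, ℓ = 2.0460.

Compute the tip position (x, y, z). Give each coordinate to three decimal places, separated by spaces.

θ = κ·ℓ = 0.1103 × 2.0460 = 0.22567 rad
ρ = (1 − cos θ)/κ = (1 − 0.97464)/0.1103 = 0.22989
z = sin θ / κ = 0.22376/0.1103 = 2.02868
x = ρ cos φ = 0.22989 × cos(53.19°) = 0.13774
y = ρ sin φ = 0.22989 × sin(53.19°) = 0.18405

0.138 0.184 2.029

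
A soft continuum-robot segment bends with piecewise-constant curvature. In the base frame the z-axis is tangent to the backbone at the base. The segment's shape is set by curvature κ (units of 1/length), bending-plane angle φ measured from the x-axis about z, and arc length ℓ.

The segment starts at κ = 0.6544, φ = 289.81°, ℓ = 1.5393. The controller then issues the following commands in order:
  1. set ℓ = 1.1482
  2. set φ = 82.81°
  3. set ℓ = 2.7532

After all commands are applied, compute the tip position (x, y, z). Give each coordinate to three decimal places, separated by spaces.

0.235 1.863 1.488

initial: κ=0.6544, φ=289.81°, ℓ=1.5393
cmd 1: set ℓ=1.1482 → (κ,φ,ℓ)=(0.6544,289.81°,1.1482) → tip=(0.1394,-0.3871,1.0432)
cmd 2: set φ=82.81° → (κ,φ,ℓ)=(0.6544,82.81°,1.1482) → tip=(0.0515,0.4082,1.0432)
cmd 3: set ℓ=2.7532 → (κ,φ,ℓ)=(0.6544,82.81°,2.7532) → tip=(0.2350,1.8631,1.4876)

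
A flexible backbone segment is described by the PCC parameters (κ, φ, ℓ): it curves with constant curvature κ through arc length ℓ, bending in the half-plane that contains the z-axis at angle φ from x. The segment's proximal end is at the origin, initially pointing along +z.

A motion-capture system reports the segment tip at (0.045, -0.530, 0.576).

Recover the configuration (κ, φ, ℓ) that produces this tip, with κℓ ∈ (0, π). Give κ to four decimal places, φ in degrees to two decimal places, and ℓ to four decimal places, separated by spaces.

ρ = √(x²+y²) = √(0.045² + -0.530²) = 0.53191
φ = atan2(y, x) mod 360° = atan2(-0.530, 0.045) = 274.8531°
|p|² = ρ² + z² = 0.53191² + 0.576² = 0.61470
κ = 2ρ / |p|² = 2×0.53191 / 0.61470 = 1.73062
θ = 2·atan2(ρ, z) = 2·atan2(0.53191, 0.576) = 1.49124 rad
ℓ = θ/κ = 1.49124/1.73062 = 0.86168

1.7306 274.85 0.8617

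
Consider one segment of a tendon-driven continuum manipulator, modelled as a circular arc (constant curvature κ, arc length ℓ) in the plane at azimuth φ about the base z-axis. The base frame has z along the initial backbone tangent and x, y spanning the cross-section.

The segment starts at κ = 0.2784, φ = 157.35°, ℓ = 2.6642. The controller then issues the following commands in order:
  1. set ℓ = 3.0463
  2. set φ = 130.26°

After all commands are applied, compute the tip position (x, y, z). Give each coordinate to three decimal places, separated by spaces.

-0.786 0.928 2.694

initial: κ=0.2784, φ=157.35°, ℓ=2.6642
cmd 1: set ℓ=3.0463 → (κ,φ,ℓ)=(0.2784,157.35°,3.0463) → tip=(-1.1224,0.4683,2.6940)
cmd 2: set φ=130.26° → (κ,φ,ℓ)=(0.2784,130.26°,3.0463) → tip=(-0.7860,0.9281,2.6940)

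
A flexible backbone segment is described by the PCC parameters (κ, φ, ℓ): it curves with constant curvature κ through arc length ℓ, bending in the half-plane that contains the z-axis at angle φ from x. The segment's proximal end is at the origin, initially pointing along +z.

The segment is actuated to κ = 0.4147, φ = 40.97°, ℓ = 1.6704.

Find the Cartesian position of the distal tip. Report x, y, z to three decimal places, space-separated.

θ = κ·ℓ = 0.4147 × 1.6704 = 0.69271 rad
ρ = (1 − cos θ)/κ = (1 − 0.76952)/0.4147 = 0.55579
z = sin θ / κ = 0.63863/0.4147 = 1.53998
x = ρ cos φ = 0.55579 × cos(40.97°) = 0.41965
y = ρ sin φ = 0.55579 × sin(40.97°) = 0.36441

0.420 0.364 1.540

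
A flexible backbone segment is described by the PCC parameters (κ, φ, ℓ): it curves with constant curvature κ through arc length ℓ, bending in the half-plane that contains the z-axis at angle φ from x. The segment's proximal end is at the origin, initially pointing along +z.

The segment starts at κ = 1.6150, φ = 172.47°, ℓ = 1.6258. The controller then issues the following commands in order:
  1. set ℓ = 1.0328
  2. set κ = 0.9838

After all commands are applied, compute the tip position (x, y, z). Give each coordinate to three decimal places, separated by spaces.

-0.477 0.063 0.864

initial: κ=1.6150, φ=172.47°, ℓ=1.6258
cmd 1: set ℓ=1.0328 → (κ,φ,ℓ)=(1.6150,172.47°,1.0328) → tip=(-0.6734,0.0890,0.6163)
cmd 2: set κ=0.9838 → (κ,φ,ℓ)=(0.9838,172.47°,1.0328) → tip=(-0.4769,0.0630,0.8640)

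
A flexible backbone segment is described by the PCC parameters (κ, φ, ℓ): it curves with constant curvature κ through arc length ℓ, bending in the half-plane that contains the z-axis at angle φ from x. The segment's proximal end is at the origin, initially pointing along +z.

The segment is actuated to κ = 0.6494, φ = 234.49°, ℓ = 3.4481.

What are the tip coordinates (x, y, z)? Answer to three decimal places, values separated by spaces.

θ = κ·ℓ = 0.6494 × 3.4481 = 2.23920 rad
ρ = (1 − cos θ)/κ = (1 − -0.61973)/0.6494 = 2.49420
z = sin θ / κ = 0.78481/0.6494 = 1.20852
x = ρ cos φ = 2.49420 × cos(234.49°) = -1.44874
y = ρ sin φ = 2.49420 × sin(234.49°) = -2.03031

-1.449 -2.030 1.209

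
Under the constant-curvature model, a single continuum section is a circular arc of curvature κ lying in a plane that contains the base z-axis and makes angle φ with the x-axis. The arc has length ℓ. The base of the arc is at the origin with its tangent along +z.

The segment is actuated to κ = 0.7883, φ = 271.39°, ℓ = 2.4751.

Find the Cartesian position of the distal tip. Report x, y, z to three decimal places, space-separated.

θ = κ·ℓ = 0.7883 × 2.4751 = 1.95112 rad
ρ = (1 − cos θ)/κ = (1 − -0.37122)/0.7883 = 1.73947
z = sin θ / κ = 0.92854/0.7883 = 1.17791
x = ρ cos φ = 1.73947 × cos(271.39°) = 0.04220
y = ρ sin φ = 1.73947 × sin(271.39°) = -1.73896

0.042 -1.739 1.178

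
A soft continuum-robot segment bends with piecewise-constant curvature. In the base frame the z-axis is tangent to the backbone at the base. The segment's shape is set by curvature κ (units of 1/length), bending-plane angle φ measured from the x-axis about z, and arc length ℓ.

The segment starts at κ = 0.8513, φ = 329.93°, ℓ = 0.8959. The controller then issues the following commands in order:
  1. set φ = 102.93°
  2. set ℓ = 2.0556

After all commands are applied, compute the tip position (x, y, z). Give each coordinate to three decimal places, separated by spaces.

-0.310 1.349 1.156

initial: κ=0.8513, φ=329.93°, ℓ=0.8959
cmd 1: set φ=102.93° → (κ,φ,ℓ)=(0.8513,102.93°,0.8959) → tip=(-0.0728,0.3171,0.8115)
cmd 2: set ℓ=2.0556 → (κ,φ,ℓ)=(0.8513,102.93°,2.0556) → tip=(-0.3097,1.3489,1.1559)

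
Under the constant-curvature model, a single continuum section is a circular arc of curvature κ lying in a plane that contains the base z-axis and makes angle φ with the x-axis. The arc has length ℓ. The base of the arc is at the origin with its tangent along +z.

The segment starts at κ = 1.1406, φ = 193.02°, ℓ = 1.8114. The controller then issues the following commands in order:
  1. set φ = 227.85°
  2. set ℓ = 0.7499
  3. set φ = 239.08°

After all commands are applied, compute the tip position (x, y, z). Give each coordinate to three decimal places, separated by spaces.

initial: κ=1.1406, φ=193.02°, ℓ=1.8114
cmd 1: set φ=227.85° → (κ,φ,ℓ)=(1.1406,227.85°,1.8114) → tip=(-0.8680,-0.9589,0.7714)
cmd 2: set ℓ=0.7499 → (κ,φ,ℓ)=(1.1406,227.85°,0.7499) → tip=(-0.2024,-0.2236,0.6617)
cmd 3: set φ=239.08° → (κ,φ,ℓ)=(1.1406,239.08°,0.7499) → tip=(-0.1550,-0.2588,0.6617)

-0.155 -0.259 0.662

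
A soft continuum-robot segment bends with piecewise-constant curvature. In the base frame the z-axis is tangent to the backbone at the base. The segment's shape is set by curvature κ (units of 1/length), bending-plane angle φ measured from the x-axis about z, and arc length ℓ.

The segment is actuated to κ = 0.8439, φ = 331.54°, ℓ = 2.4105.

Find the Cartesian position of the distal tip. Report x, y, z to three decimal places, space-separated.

θ = κ·ℓ = 0.8439 × 2.4105 = 2.03422 rad
ρ = (1 − cos θ)/κ = (1 − -0.44701)/0.8439 = 1.71467
z = sin θ / κ = 0.89453/0.8439 = 1.05999
x = ρ cos φ = 1.71467 × cos(331.54°) = 1.50746
y = ρ sin φ = 1.71467 × sin(331.54°) = -0.81712

1.507 -0.817 1.060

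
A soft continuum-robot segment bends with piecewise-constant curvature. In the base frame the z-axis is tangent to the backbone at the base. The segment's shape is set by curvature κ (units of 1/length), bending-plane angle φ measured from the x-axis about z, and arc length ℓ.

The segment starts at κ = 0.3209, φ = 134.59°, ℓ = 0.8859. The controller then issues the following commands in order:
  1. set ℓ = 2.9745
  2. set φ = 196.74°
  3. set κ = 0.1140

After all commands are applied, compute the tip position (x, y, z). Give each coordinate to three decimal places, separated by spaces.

initial: κ=0.3209, φ=134.59°, ℓ=0.8859
cmd 1: set ℓ=2.9745 → (κ,φ,ℓ)=(0.3209,134.59°,2.9745) → tip=(-0.9232,0.9365,2.5430)
cmd 2: set φ=196.74° → (κ,φ,ℓ)=(0.3209,196.74°,2.9745) → tip=(-1.2593,-0.3788,2.5430)
cmd 3: set κ=0.1140 → (κ,φ,ℓ)=(0.1140,196.74°,2.9745) → tip=(-0.4783,-0.1439,2.9178)

-0.478 -0.144 2.918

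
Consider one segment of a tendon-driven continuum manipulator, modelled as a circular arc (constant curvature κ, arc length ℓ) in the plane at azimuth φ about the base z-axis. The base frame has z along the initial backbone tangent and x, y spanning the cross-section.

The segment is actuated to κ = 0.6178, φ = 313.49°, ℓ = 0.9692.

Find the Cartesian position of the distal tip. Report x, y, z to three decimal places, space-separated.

0.194 -0.204 0.912

θ = κ·ℓ = 0.6178 × 0.9692 = 0.59877 rad
ρ = (1 − cos θ)/κ = (1 − 0.82603)/0.6178 = 0.28160
z = sin θ / κ = 0.56363/0.6178 = 0.91232
x = ρ cos φ = 0.28160 × cos(313.49°) = 0.19380
y = ρ sin φ = 0.28160 × sin(313.49°) = -0.20430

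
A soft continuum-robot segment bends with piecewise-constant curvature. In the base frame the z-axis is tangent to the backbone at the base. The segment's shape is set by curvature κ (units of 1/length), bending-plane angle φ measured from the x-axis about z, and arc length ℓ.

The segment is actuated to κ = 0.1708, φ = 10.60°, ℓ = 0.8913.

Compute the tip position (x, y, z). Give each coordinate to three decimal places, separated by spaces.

0.067 0.012 0.888

θ = κ·ℓ = 0.1708 × 0.8913 = 0.15223 rad
ρ = (1 − cos θ)/κ = (1 − 0.98843)/0.1708 = 0.06771
z = sin θ / κ = 0.15165/0.1708 = 0.88786
x = ρ cos φ = 0.06771 × cos(10.60°) = 0.06656
y = ρ sin φ = 0.06771 × sin(10.60°) = 0.01246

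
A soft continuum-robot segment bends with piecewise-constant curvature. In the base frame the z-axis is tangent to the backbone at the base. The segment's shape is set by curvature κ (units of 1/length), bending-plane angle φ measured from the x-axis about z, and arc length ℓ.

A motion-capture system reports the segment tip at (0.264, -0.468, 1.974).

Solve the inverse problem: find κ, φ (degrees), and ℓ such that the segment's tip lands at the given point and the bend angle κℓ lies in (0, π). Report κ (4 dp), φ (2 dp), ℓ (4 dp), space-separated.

ρ = √(x²+y²) = √(0.264² + -0.468²) = 0.53733
φ = atan2(y, x) mod 360° = atan2(-0.468, 0.264) = 299.4275°
|p|² = ρ² + z² = 0.53733² + 1.974² = 4.18540
κ = 2ρ / |p|² = 2×0.53733 / 4.18540 = 0.25676
θ = 2·atan2(ρ, z) = 2·atan2(0.53733, 1.974) = 0.53153 rad
ℓ = θ/κ = 0.53153/0.25676 = 2.07011

0.2568 299.43 2.0701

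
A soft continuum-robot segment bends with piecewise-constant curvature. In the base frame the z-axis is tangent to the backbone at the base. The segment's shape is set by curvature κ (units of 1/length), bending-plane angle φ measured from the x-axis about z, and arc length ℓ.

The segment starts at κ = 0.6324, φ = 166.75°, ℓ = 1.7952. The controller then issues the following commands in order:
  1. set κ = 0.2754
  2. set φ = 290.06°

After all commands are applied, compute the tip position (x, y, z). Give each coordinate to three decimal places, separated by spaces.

initial: κ=0.6324, φ=166.75°, ℓ=1.7952
cmd 1: set κ=0.2754 → (κ,φ,ℓ)=(0.2754,166.75°,1.7952) → tip=(-0.4232,0.0997,1.7230)
cmd 2: set φ=290.06° → (κ,φ,ℓ)=(0.2754,290.06°,1.7952) → tip=(0.1491,-0.4084,1.7230)

0.149 -0.408 1.723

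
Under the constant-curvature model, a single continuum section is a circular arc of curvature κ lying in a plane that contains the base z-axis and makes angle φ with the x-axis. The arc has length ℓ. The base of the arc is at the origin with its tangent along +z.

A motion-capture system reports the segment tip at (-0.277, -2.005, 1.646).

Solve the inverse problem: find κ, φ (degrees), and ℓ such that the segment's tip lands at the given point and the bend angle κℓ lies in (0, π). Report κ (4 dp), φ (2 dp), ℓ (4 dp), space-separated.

0.5948 262.13 2.9861

ρ = √(x²+y²) = √(-0.277² + -2.005²) = 2.02404
φ = atan2(y, x) mod 360° = atan2(-2.005, -0.277) = 262.1341°
|p|² = ρ² + z² = 2.02404² + 1.646² = 6.80607
κ = 2ρ / |p|² = 2×2.02404 / 6.80607 = 0.59478
θ = 2·atan2(ρ, z) = 2·atan2(2.02404, 1.646) = 1.77609 rad
ℓ = θ/κ = 1.77609/0.59478 = 2.98615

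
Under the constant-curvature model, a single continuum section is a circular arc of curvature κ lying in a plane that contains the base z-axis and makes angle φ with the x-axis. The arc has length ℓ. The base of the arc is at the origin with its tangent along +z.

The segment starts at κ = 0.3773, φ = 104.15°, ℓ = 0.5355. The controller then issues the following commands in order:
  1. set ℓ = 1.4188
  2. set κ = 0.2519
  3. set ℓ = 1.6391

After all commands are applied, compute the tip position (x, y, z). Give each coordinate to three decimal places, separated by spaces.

-0.082 0.323 1.593

initial: κ=0.3773, φ=104.15°, ℓ=0.5355
cmd 1: set ℓ=1.4188 → (κ,φ,ℓ)=(0.3773,104.15°,1.4188) → tip=(-0.0906,0.3595,1.3520)
cmd 2: set κ=0.2519 → (κ,φ,ℓ)=(0.2519,104.15°,1.4188) → tip=(-0.0613,0.2432,1.3888)
cmd 3: set ℓ=1.6391 → (κ,φ,ℓ)=(0.2519,104.15°,1.6391) → tip=(-0.0816,0.3235,1.5929)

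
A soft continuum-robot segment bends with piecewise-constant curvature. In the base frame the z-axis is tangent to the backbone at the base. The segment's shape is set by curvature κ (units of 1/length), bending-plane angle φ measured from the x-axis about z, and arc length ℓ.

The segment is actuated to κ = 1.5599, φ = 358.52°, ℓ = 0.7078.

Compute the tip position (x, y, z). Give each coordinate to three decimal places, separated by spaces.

0.353 -0.009 0.573

θ = κ·ℓ = 1.5599 × 0.7078 = 1.10410 rad
ρ = (1 − cos θ)/κ = (1 − 0.44994)/1.5599 = 0.35262
z = sin θ / κ = 0.89306/1.5599 = 0.57251
x = ρ cos φ = 0.35262 × cos(358.52°) = 0.35251
y = ρ sin φ = 0.35262 × sin(358.52°) = -0.00911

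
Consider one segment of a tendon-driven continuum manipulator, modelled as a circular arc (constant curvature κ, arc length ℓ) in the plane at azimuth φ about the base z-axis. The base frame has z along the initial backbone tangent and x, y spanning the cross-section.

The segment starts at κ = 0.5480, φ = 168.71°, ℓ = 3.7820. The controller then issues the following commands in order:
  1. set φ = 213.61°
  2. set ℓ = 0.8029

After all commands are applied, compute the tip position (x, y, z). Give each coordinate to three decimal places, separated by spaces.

initial: κ=0.5480, φ=168.71°, ℓ=3.7820
cmd 1: set φ=213.61° → (κ,φ,ℓ)=(0.5480,213.61°,3.7820) → tip=(-2.2507,-1.4959,1.5999)
cmd 2: set ℓ=0.8029 → (κ,φ,ℓ)=(0.5480,213.61°,0.8029) → tip=(-0.1447,-0.0962,0.7772)

-0.145 -0.096 0.777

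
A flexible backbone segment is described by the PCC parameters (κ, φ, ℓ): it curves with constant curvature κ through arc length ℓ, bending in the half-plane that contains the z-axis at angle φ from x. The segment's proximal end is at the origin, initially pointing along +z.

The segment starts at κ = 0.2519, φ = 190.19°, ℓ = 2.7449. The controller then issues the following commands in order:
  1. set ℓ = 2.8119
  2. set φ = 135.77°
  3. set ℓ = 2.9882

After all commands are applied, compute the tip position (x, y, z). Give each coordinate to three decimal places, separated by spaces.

-0.769 0.748 2.714

initial: κ=0.2519, φ=190.19°, ℓ=2.7449
cmd 1: set ℓ=2.8119 → (κ,φ,ℓ)=(0.2519,190.19°,2.8119) → tip=(-0.9399,-0.1689,2.5826)
cmd 2: set φ=135.77° → (κ,φ,ℓ)=(0.2519,135.77°,2.8119) → tip=(-0.6842,0.6661,2.5826)
cmd 3: set ℓ=2.9882 → (κ,φ,ℓ)=(0.2519,135.77°,2.9882) → tip=(-0.7685,0.7481,2.7139)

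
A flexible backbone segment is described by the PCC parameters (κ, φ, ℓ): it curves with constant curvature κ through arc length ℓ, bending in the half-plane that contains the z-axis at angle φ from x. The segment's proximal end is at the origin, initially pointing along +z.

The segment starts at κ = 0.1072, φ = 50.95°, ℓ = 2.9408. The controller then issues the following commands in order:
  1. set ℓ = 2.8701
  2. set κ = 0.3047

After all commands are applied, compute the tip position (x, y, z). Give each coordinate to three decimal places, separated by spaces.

0.742 0.914 2.518

initial: κ=0.1072, φ=50.95°, ℓ=2.9408
cmd 1: set ℓ=2.8701 → (κ,φ,ℓ)=(0.1072,50.95°,2.8701) → tip=(0.2760,0.3402,2.8250)
cmd 2: set κ=0.3047 → (κ,φ,ℓ)=(0.3047,50.95°,2.8701) → tip=(0.7415,0.9141,2.5180)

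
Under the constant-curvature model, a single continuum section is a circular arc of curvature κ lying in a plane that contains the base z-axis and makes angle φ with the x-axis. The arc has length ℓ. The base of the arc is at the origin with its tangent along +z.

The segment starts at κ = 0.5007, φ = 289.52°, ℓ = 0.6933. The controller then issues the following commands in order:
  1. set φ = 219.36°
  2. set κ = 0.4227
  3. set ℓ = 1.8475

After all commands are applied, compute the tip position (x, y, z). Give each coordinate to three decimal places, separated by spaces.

initial: κ=0.5007, φ=289.52°, ℓ=0.6933
cmd 1: set φ=219.36° → (κ,φ,ℓ)=(0.5007,219.36°,0.6933) → tip=(-0.0921,-0.0756,0.6795)
cmd 2: set κ=0.4227 → (κ,φ,ℓ)=(0.4227,219.36°,0.6933) → tip=(-0.0780,-0.0640,0.6834)
cmd 3: set ℓ=1.8475 → (κ,φ,ℓ)=(0.4227,219.36°,1.8475) → tip=(-0.5300,-0.4347,1.6654)

-0.530 -0.435 1.665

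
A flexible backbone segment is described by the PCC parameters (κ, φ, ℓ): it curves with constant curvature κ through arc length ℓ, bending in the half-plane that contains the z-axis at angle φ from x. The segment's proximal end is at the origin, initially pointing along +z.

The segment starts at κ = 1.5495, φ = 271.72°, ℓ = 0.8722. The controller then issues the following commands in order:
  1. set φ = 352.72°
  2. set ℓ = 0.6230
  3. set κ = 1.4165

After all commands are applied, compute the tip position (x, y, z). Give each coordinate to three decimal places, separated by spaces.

initial: κ=1.5495, φ=271.72°, ℓ=0.8722
cmd 1: set φ=352.72° → (κ,φ,ℓ)=(1.5495,352.72°,0.8722) → tip=(0.5009,-0.0640,0.6299)
cmd 2: set ℓ=0.6230 → (κ,φ,ℓ)=(1.5495,352.72°,0.6230) → tip=(0.2758,-0.0352,0.5306)
cmd 3: set κ=1.4165 → (κ,φ,ℓ)=(1.4165,352.72°,0.6230) → tip=(0.2554,-0.0326,0.5452)

0.255 -0.033 0.545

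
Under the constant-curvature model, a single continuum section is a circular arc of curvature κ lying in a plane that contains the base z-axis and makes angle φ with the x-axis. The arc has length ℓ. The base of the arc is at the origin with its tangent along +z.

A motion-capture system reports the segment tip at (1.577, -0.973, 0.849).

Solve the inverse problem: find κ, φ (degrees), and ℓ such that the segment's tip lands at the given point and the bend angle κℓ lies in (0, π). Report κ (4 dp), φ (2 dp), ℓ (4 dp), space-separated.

ρ = √(x²+y²) = √(1.577² + -0.973²) = 1.85301
φ = atan2(y, x) mod 360° = atan2(-0.973, 1.577) = 328.3257°
|p|² = ρ² + z² = 1.85301² + 0.849² = 4.15446
κ = 2ρ / |p|² = 2×1.85301 / 4.15446 = 0.89206
θ = 2·atan2(ρ, z) = 2·atan2(1.85301, 0.849) = 2.28233 rad
ℓ = θ/κ = 2.28233/0.89206 = 2.55850

0.8921 328.33 2.5585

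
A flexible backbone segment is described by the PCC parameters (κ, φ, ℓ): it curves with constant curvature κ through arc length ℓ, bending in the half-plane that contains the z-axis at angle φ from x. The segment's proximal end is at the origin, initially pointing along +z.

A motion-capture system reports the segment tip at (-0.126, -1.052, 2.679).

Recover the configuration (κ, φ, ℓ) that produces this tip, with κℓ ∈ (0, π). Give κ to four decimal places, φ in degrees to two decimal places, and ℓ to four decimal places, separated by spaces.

0.2553 263.17 2.9502

ρ = √(x²+y²) = √(-0.126² + -1.052²) = 1.05952
φ = atan2(y, x) mod 360° = atan2(-1.052, -0.126) = 263.1701°
|p|² = ρ² + z² = 1.05952² + 2.679² = 8.29962
κ = 2ρ / |p|² = 2×1.05952 / 8.29962 = 0.25532
θ = 2·atan2(ρ, z) = 2·atan2(1.05952, 2.679) = 0.75323 rad
ℓ = θ/κ = 0.75323/0.25532 = 2.95015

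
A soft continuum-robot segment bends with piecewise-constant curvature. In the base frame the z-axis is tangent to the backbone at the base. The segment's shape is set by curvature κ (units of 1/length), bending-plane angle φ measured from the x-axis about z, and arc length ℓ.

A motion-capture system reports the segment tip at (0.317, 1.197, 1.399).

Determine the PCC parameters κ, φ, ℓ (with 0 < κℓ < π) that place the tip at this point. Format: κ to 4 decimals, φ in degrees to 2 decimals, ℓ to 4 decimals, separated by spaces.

0.7095 75.17 2.0423

ρ = √(x²+y²) = √(0.317² + 1.197²) = 1.23826
φ = atan2(y, x) mod 360° = atan2(1.197, 0.317) = 75.1669°
|p|² = ρ² + z² = 1.23826² + 1.399² = 3.49050
κ = 2ρ / |p|² = 2×1.23826 / 3.49050 = 0.70951
θ = 2·atan2(ρ, z) = 2·atan2(1.23826, 1.399) = 1.44905 rad
ℓ = θ/κ = 1.44905/0.70951 = 2.04234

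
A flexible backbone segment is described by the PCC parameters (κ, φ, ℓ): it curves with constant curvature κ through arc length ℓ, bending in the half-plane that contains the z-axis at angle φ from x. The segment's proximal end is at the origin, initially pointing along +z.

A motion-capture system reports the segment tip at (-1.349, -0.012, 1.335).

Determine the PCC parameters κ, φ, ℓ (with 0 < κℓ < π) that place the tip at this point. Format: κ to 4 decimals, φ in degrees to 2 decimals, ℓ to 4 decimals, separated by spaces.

0.7490 180.51 2.1111

ρ = √(x²+y²) = √(-1.349² + -0.012²) = 1.34905
φ = atan2(y, x) mod 360° = atan2(-0.012, -1.349) = 180.5097°
|p|² = ρ² + z² = 1.34905² + 1.335² = 3.60217
κ = 2ρ / |p|² = 2×1.34905 / 3.60217 = 0.74902
θ = 2·atan2(ρ, z) = 2·atan2(1.34905, 1.335) = 1.58127 rad
ℓ = θ/κ = 1.58127/0.74902 = 2.11111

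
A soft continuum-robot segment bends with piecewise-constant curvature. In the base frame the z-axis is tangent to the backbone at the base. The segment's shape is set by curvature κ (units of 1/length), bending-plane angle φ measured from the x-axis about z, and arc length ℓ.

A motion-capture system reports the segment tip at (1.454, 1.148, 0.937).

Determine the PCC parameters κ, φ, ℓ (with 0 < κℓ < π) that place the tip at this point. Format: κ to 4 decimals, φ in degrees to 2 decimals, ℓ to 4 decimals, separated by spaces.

0.8597 38.29 2.5650

ρ = √(x²+y²) = √(1.454² + 1.148²) = 1.85257
φ = atan2(y, x) mod 360° = atan2(1.148, 1.454) = 38.2927°
|p|² = ρ² + z² = 1.85257² + 0.937² = 4.30999
κ = 2ρ / |p|² = 2×1.85257 / 4.30999 = 0.85966
θ = 2·atan2(ρ, z) = 2·atan2(1.85257, 0.937) = 2.20507 rad
ℓ = θ/κ = 2.20507/0.85966 = 2.56503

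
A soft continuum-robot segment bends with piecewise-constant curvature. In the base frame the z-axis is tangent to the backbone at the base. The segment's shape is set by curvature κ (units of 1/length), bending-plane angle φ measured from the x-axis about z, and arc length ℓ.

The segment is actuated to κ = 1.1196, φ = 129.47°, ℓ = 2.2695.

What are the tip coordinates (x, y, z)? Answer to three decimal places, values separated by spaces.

-1.036 1.258 0.505

θ = κ·ℓ = 1.1196 × 2.2695 = 2.54093 rad
ρ = (1 − cos θ)/κ = (1 − -0.82496)/1.1196 = 1.63001
z = sin θ / κ = 0.56519/1.1196 = 0.50481
x = ρ cos φ = 1.63001 × cos(129.47°) = -1.03616
y = ρ sin φ = 1.63001 × sin(129.47°) = 1.25830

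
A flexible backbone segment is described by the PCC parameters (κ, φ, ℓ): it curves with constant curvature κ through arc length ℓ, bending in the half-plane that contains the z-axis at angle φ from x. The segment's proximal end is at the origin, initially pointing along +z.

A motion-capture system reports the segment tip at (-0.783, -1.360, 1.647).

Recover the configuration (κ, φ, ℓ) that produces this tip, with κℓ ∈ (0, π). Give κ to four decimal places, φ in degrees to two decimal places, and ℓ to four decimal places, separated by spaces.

0.6065 240.07 2.5105

ρ = √(x²+y²) = √(-0.783² + -1.360²) = 1.56930
φ = atan2(y, x) mod 360° = atan2(-1.360, -0.783) = 240.0694°
|p|² = ρ² + z² = 1.56930² + 1.647² = 5.17530
κ = 2ρ / |p|² = 2×1.56930 / 5.17530 = 0.60646
θ = 2·atan2(ρ, z) = 2·atan2(1.56930, 1.647) = 1.52249 rad
ℓ = θ/κ = 1.52249/0.60646 = 2.51046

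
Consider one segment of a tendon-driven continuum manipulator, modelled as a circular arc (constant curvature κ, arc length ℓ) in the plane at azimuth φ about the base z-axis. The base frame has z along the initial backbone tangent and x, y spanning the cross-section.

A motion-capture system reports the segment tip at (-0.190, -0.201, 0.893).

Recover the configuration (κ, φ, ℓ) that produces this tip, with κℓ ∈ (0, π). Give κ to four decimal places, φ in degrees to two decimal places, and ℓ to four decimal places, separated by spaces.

ρ = √(x²+y²) = √(-0.190² + -0.201²) = 0.27659
φ = atan2(y, x) mod 360° = atan2(-0.201, -0.190) = 226.6115°
|p|² = ρ² + z² = 0.27659² + 0.893² = 0.87395
κ = 2ρ / |p|² = 2×0.27659 / 0.87395 = 0.63296
θ = 2·atan2(ρ, z) = 2·atan2(0.27659, 0.893) = 0.60072 rad
ℓ = θ/κ = 0.60072/0.63296 = 0.94906

0.6330 226.61 0.9491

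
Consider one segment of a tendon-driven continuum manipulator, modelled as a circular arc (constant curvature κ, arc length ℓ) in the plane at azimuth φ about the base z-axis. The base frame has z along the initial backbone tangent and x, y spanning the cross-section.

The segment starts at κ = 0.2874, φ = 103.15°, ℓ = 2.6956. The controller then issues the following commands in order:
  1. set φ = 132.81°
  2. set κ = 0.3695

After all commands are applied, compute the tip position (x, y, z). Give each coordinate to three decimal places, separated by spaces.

-0.839 0.906 2.271

initial: κ=0.2874, φ=103.15°, ℓ=2.6956
cmd 1: set φ=132.81° → (κ,φ,ℓ)=(0.2874,132.81°,2.6956) → tip=(-0.6748,0.7285,2.4339)
cmd 2: set κ=0.3695 → (κ,φ,ℓ)=(0.3695,132.81°,2.6956) → tip=(-0.8393,0.9061,2.2715)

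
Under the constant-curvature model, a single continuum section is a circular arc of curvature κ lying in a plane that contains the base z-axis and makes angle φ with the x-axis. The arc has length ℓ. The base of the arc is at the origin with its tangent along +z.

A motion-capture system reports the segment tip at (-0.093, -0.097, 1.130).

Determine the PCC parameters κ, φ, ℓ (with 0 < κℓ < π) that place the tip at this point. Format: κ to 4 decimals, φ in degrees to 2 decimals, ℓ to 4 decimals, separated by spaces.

ρ = √(x²+y²) = √(-0.093² + -0.097²) = 0.13438
φ = atan2(y, x) mod 360° = atan2(-0.097, -0.093) = 226.2060°
|p|² = ρ² + z² = 0.13438² + 1.130² = 1.29496
κ = 2ρ / |p|² = 2×0.13438 / 1.29496 = 0.20754
θ = 2·atan2(ρ, z) = 2·atan2(0.13438, 1.130) = 0.23673 rad
ℓ = θ/κ = 0.23673/0.20754 = 1.14062

0.2075 226.21 1.1406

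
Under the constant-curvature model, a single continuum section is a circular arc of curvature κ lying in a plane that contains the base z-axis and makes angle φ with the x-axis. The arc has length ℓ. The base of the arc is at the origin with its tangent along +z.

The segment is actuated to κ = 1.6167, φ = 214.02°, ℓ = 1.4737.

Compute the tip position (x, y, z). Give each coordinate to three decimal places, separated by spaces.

θ = κ·ℓ = 1.6167 × 1.4737 = 2.38253 rad
ρ = (1 − cos θ)/κ = (1 − -0.72548)/1.6167 = 1.06729
z = sin θ / κ = 0.68824/1.6167 = 0.42571
x = ρ cos φ = 1.06729 × cos(214.02°) = -0.88461
y = ρ sin φ = 1.06729 × sin(214.02°) = -0.59713

-0.885 -0.597 0.426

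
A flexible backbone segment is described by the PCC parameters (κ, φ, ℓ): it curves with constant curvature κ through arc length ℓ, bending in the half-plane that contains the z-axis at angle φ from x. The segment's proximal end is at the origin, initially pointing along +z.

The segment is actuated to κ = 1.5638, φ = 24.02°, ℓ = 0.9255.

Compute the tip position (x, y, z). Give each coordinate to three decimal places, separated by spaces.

θ = κ·ℓ = 1.5638 × 0.9255 = 1.44730 rad
ρ = (1 − cos θ)/κ = (1 − 0.12319)/1.5638 = 0.56069
z = sin θ / κ = 0.99238/1.5638 = 0.63460
x = ρ cos φ = 0.56069 × cos(24.02°) = 0.51214
y = ρ sin φ = 0.56069 × sin(24.02°) = 0.22823

0.512 0.228 0.635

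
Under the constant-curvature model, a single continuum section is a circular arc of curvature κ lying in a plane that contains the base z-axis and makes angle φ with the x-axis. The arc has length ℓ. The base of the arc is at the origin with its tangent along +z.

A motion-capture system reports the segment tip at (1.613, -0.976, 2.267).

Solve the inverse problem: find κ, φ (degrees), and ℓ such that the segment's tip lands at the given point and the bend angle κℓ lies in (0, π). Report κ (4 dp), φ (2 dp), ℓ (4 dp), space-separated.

ρ = √(x²+y²) = √(1.613² + -0.976²) = 1.88530
φ = atan2(y, x) mod 360° = atan2(-0.976, 1.613) = 328.8226°
|p|² = ρ² + z² = 1.88530² + 2.267² = 8.69363
κ = 2ρ / |p|² = 2×1.88530 / 8.69363 = 0.43372
θ = 2·atan2(ρ, z) = 2·atan2(1.88530, 2.267) = 1.38746 rad
ℓ = θ/κ = 1.38746/0.43372 = 3.19898

0.4337 328.82 3.1990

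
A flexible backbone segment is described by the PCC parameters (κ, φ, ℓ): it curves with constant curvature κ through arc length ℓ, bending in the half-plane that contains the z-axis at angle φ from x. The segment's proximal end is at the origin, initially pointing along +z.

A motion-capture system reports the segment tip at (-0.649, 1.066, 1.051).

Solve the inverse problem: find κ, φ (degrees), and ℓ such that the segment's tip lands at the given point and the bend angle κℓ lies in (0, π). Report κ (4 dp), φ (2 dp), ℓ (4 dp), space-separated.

ρ = √(x²+y²) = √(-0.649² + 1.066²) = 1.24802
φ = atan2(y, x) mod 360° = atan2(1.066, -0.649) = 121.3338°
|p|² = ρ² + z² = 1.24802² + 1.051² = 2.66216
κ = 2ρ / |p|² = 2×1.24802 / 2.66216 = 0.93760
θ = 2·atan2(ρ, z) = 2·atan2(1.24802, 1.051) = 1.74177 rad
ℓ = θ/κ = 1.74177/0.93760 = 1.85769

0.9376 121.33 1.8577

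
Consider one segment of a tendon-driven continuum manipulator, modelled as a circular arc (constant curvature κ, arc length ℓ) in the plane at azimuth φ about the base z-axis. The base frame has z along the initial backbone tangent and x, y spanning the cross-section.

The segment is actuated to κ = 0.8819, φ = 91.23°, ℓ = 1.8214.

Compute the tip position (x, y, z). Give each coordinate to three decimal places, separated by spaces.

θ = κ·ℓ = 0.8819 × 1.8214 = 1.60629 rad
ρ = (1 − cos θ)/κ = (1 − -0.03549)/0.8819 = 1.17416
z = sin θ / κ = 0.99937/0.8819 = 1.13320
x = ρ cos φ = 1.17416 × cos(91.23°) = -0.02520
y = ρ sin φ = 1.17416 × sin(91.23°) = 1.17389

-0.025 1.174 1.133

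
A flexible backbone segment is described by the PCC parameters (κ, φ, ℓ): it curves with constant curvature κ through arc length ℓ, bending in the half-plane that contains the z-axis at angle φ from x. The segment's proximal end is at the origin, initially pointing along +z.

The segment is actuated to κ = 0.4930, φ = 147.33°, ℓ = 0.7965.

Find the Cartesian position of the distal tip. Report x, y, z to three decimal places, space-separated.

θ = κ·ℓ = 0.4930 × 0.7965 = 0.39267 rad
ρ = (1 − cos θ)/κ = (1 − 0.92389)/0.4930 = 0.15438
z = sin θ / κ = 0.38266/0.4930 = 0.77619
x = ρ cos φ = 0.15438 × cos(147.33°) = -0.12996
y = ρ sin φ = 0.15438 × sin(147.33°) = 0.08334

-0.130 0.083 0.776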